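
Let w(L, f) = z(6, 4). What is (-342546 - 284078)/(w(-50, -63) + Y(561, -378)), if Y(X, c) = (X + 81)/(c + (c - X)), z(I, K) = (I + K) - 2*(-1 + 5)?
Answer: -34385992/83 ≈ -4.1429e+5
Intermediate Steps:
z(I, K) = -8 + I + K (z(I, K) = (I + K) - 2*4 = (I + K) - 8 = -8 + I + K)
w(L, f) = 2 (w(L, f) = -8 + 6 + 4 = 2)
Y(X, c) = (81 + X)/(-X + 2*c)
(-342546 - 284078)/(w(-50, -63) + Y(561, -378)) = (-342546 - 284078)/(2 + (81 + 561)/(-1*561 + 2*(-378))) = -626624/(2 + 642/(-561 - 756)) = -626624/(2 + 642/(-1317)) = -626624/(2 - 1/1317*642) = -626624/(2 - 214/439) = -626624/664/439 = -626624*439/664 = -34385992/83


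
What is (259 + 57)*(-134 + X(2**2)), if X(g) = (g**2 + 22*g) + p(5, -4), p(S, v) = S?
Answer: -7900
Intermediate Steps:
X(g) = 5 + g**2 + 22*g (X(g) = (g**2 + 22*g) + 5 = 5 + g**2 + 22*g)
(259 + 57)*(-134 + X(2**2)) = (259 + 57)*(-134 + (5 + (2**2)**2 + 22*2**2)) = 316*(-134 + (5 + 4**2 + 22*4)) = 316*(-134 + (5 + 16 + 88)) = 316*(-134 + 109) = 316*(-25) = -7900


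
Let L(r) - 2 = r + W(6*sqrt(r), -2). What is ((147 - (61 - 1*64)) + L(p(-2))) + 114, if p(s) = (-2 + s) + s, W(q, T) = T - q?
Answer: 258 - 6*I*sqrt(6) ≈ 258.0 - 14.697*I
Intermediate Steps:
p(s) = -2 + 2*s
L(r) = r - 6*sqrt(r) (L(r) = 2 + (r + (-2 - 6*sqrt(r))) = 2 + (-2 + r - 6*sqrt(r)) = r - 6*sqrt(r))
((147 - (61 - 1*64)) + L(p(-2))) + 114 = ((147 - (61 - 1*64)) + ((-2 + 2*(-2)) - 6*sqrt(-2 + 2*(-2)))) + 114 = ((147 - (61 - 64)) + ((-2 - 4) - 6*sqrt(-2 - 4))) + 114 = ((147 - 1*(-3)) + (-6 - 6*I*sqrt(6))) + 114 = ((147 + 3) + (-6 - 6*I*sqrt(6))) + 114 = (150 + (-6 - 6*I*sqrt(6))) + 114 = (144 - 6*I*sqrt(6)) + 114 = 258 - 6*I*sqrt(6)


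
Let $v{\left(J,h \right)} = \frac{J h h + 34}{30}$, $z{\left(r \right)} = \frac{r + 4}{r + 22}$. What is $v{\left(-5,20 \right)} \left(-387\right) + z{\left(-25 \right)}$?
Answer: $\frac{126842}{5} \approx 25368.0$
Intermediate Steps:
$z{\left(r \right)} = \frac{4 + r}{22 + r}$
$v{\left(J,h \right)} = \frac{17}{15} + \frac{J h^{2}}{30}$ ($v{\left(J,h \right)} = \left(J h^{2} + 34\right) \frac{1}{30} = \left(34 + J h^{2}\right) \frac{1}{30} = \frac{17}{15} + \frac{J h^{2}}{30}$)
$v{\left(-5,20 \right)} \left(-387\right) + z{\left(-25 \right)} = \left(\frac{17}{15} + \frac{1}{30} \left(-5\right) 20^{2}\right) \left(-387\right) + \frac{4 - 25}{22 - 25} = \left(\frac{17}{15} + \frac{1}{30} \left(-5\right) 400\right) \left(-387\right) + \frac{1}{-3} \left(-21\right) = \left(\frac{17}{15} - \frac{200}{3}\right) \left(-387\right) - -7 = \left(- \frac{983}{15}\right) \left(-387\right) + 7 = \frac{126807}{5} + 7 = \frac{126842}{5}$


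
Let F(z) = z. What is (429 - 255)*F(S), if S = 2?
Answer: 348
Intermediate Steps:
(429 - 255)*F(S) = (429 - 255)*2 = 174*2 = 348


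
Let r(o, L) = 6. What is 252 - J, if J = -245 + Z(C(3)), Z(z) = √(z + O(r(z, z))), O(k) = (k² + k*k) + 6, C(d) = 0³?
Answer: 497 - √78 ≈ 488.17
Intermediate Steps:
C(d) = 0
O(k) = 6 + 2*k² (O(k) = (k² + k²) + 6 = 2*k² + 6 = 6 + 2*k²)
Z(z) = √(78 + z) (Z(z) = √(z + (6 + 2*6²)) = √(z + (6 + 2*36)) = √(z + (6 + 72)) = √(z + 78) = √(78 + z))
J = -245 + √78 (J = -245 + √(78 + 0) = -245 + √78 ≈ -236.17)
252 - J = 252 - (-245 + √78) = 252 + (245 - √78) = 497 - √78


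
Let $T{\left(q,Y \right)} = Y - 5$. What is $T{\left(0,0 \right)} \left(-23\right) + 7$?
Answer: $122$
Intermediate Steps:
$T{\left(q,Y \right)} = -5 + Y$ ($T{\left(q,Y \right)} = Y - 5 = -5 + Y$)
$T{\left(0,0 \right)} \left(-23\right) + 7 = \left(-5 + 0\right) \left(-23\right) + 7 = \left(-5\right) \left(-23\right) + 7 = 115 + 7 = 122$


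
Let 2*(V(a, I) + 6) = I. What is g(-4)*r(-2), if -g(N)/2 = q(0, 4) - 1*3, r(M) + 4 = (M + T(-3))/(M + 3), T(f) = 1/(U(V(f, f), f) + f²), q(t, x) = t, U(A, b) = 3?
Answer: -71/2 ≈ -35.500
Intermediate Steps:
V(a, I) = -6 + I/2
T(f) = 1/(3 + f²)
r(M) = -4 + (1/12 + M)/(3 + M) (r(M) = -4 + (M + 1/(3 + (-3)²))/(M + 3) = -4 + (M + 1/(3 + 9))/(3 + M) = -4 + (M + 1/12)/(3 + M) = -4 + (1/12 + M)/(3 + M))
g(N) = 6 (g(N) = -2*(0 - 1*3) = -2*(0 - 3) = -2*(-3) = 6)
g(-4)*r(-2) = 6*((-143 - 36*(-2))/(12*(3 - 2))) = 6*((1/12)*(-143 + 72)/1) = 6*((1/12)*1*(-71)) = 6*(-71/12) = -71/2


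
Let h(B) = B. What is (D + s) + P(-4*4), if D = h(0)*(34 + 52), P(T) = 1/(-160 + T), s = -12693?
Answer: -2233969/176 ≈ -12693.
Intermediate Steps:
D = 0 (D = 0*(34 + 52) = 0*86 = 0)
(D + s) + P(-4*4) = (0 - 12693) + 1/(-160 - 4*4) = -12693 + 1/(-160 - 16) = -12693 + 1/(-176) = -12693 - 1/176 = -2233969/176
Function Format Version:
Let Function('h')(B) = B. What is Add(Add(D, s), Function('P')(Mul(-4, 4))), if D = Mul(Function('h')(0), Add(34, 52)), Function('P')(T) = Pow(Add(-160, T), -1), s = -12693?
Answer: Rational(-2233969, 176) ≈ -12693.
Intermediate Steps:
D = 0 (D = Mul(0, Add(34, 52)) = Mul(0, 86) = 0)
Add(Add(D, s), Function('P')(Mul(-4, 4))) = Add(Add(0, -12693), Pow(Add(-160, Mul(-4, 4)), -1)) = Add(-12693, Pow(Add(-160, -16), -1)) = Add(-12693, Pow(-176, -1)) = Add(-12693, Rational(-1, 176)) = Rational(-2233969, 176)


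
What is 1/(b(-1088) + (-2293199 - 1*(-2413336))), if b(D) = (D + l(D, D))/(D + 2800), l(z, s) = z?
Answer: 107/12854523 ≈ 8.3239e-6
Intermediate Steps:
b(D) = 2*D/(2800 + D) (b(D) = (D + D)/(D + 2800) = (2*D)/(2800 + D) = 2*D/(2800 + D))
1/(b(-1088) + (-2293199 - 1*(-2413336))) = 1/(2*(-1088)/(2800 - 1088) + (-2293199 - 1*(-2413336))) = 1/(2*(-1088)/1712 + (-2293199 + 2413336)) = 1/(2*(-1088)*(1/1712) + 120137) = 1/(-136/107 + 120137) = 1/(12854523/107) = 107/12854523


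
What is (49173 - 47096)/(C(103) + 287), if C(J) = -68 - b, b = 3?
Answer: 2077/216 ≈ 9.6157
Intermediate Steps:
C(J) = -71 (C(J) = -68 - 1*3 = -68 - 3 = -71)
(49173 - 47096)/(C(103) + 287) = (49173 - 47096)/(-71 + 287) = 2077/216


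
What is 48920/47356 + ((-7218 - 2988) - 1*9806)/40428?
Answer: 64378093/119656773 ≈ 0.53802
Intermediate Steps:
48920/47356 + ((-7218 - 2988) - 1*9806)/40428 = 48920*(1/47356) + (-10206 - 9806)*(1/40428) = 12230/11839 - 20012*1/40428 = 12230/11839 - 5003/10107 = 64378093/119656773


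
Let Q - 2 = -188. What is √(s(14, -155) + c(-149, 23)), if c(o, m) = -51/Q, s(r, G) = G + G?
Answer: I*√1190586/62 ≈ 17.599*I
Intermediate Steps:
Q = -186 (Q = 2 - 188 = -186)
s(r, G) = 2*G
c(o, m) = 17/62 (c(o, m) = -51/(-186) = -51*(-1/186) = 17/62)
√(s(14, -155) + c(-149, 23)) = √(2*(-155) + 17/62) = √(-310 + 17/62) = √(-19203/62) = I*√1190586/62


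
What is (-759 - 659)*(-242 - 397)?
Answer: 906102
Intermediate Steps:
(-759 - 659)*(-242 - 397) = -1418*(-639) = 906102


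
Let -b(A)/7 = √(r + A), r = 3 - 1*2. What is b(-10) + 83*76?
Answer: 6308 - 21*I ≈ 6308.0 - 21.0*I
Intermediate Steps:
r = 1 (r = 3 - 2 = 1)
b(A) = -7*√(1 + A)
b(-10) + 83*76 = -7*√(1 - 10) + 83*76 = -21*I + 6308 = 6308 - 21*I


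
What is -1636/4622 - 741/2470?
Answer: -15113/23110 ≈ -0.65396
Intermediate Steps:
-1636/4622 - 741/2470 = -1636*1/4622 - 741*1/2470 = -818/2311 - 3/10 = -15113/23110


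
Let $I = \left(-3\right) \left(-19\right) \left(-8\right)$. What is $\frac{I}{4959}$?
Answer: $- \frac{8}{87} \approx -0.091954$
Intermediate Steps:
$I = -456$ ($I = 57 \left(-8\right) = -456$)
$\frac{I}{4959} = - \frac{456}{4959} = \left(-456\right) \frac{1}{4959} = - \frac{8}{87}$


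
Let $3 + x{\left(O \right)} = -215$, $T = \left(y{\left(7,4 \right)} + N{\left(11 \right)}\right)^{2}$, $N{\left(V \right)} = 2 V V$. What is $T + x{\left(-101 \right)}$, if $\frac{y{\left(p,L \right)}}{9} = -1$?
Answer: $54071$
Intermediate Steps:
$N{\left(V \right)} = 2 V^{2}$
$y{\left(p,L \right)} = -9$ ($y{\left(p,L \right)} = 9 \left(-1\right) = -9$)
$T = 54289$ ($T = \left(-9 + 2 \cdot 11^{2}\right)^{2} = \left(-9 + 2 \cdot 121\right)^{2} = \left(-9 + 242\right)^{2} = 233^{2} = 54289$)
$x{\left(O \right)} = -218$ ($x{\left(O \right)} = -3 - 215 = -218$)
$T + x{\left(-101 \right)} = 54289 - 218 = 54071$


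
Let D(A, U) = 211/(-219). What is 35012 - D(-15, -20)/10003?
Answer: 76699283095/2190657 ≈ 35012.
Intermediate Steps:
D(A, U) = -211/219 (D(A, U) = 211*(-1/219) = -211/219)
35012 - D(-15, -20)/10003 = 35012 - (-211)/(219*10003) = 35012 - 1*(-211/2190657) = 35012 + 211/2190657 = 76699283095/2190657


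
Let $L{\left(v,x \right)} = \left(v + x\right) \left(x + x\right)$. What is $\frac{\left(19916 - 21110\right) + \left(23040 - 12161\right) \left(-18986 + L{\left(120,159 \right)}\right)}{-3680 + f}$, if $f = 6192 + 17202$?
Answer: $\frac{379328375}{9857} \approx 38483.0$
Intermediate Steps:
$L{\left(v,x \right)} = 2 x \left(v + x\right)$ ($L{\left(v,x \right)} = \left(v + x\right) 2 x = 2 x \left(v + x\right)$)
$f = 23394$
$\frac{\left(19916 - 21110\right) + \left(23040 - 12161\right) \left(-18986 + L{\left(120,159 \right)}\right)}{-3680 + f} = \frac{\left(19916 - 21110\right) + \left(23040 - 12161\right) \left(-18986 + 2 \cdot 159 \left(120 + 159\right)\right)}{-3680 + 23394} = \frac{\left(19916 - 21110\right) + 10879 \left(-18986 + 2 \cdot 159 \cdot 279\right)}{19714} = \left(-1194 + 10879 \left(-18986 + 88722\right)\right) \frac{1}{19714} = \left(-1194 + 10879 \cdot 69736\right) \frac{1}{19714} = \left(-1194 + 758657944\right) \frac{1}{19714} = 758656750 \cdot \frac{1}{19714} = \frac{379328375}{9857}$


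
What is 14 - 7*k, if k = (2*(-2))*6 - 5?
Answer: 217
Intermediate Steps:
k = -29 (k = -4*6 - 5 = -24 - 5 = -29)
14 - 7*k = 14 - 7*(-29) = 14 + 203 = 217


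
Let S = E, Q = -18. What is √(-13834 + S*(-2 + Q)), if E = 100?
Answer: I*√15834 ≈ 125.83*I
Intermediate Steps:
S = 100
√(-13834 + S*(-2 + Q)) = √(-13834 + 100*(-2 - 18)) = √(-13834 + 100*(-20)) = √(-13834 - 2000) = √(-15834) = I*√15834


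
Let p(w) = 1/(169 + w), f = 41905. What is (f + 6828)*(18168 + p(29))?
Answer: 175305515245/198 ≈ 8.8538e+8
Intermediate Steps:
(f + 6828)*(18168 + p(29)) = (41905 + 6828)*(18168 + 1/(169 + 29)) = 48733*(18168 + 1/198) = 48733*(3597265/198) = 175305515245/198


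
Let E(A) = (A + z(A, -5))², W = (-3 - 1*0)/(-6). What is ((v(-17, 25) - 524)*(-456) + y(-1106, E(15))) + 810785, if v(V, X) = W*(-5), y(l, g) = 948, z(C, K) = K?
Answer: 1051817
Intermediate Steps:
W = ½ (W = (-3 + 0)*(-⅙) = -3*(-⅙) = ½ ≈ 0.50000)
E(A) = (-5 + A)² (E(A) = (A - 5)² = (-5 + A)²)
v(V, X) = -5/2 (v(V, X) = (½)*(-5) = -5/2)
((v(-17, 25) - 524)*(-456) + y(-1106, E(15))) + 810785 = ((-5/2 - 524)*(-456) + 948) + 810785 = (-1053/2*(-456) + 948) + 810785 = (240084 + 948) + 810785 = 241032 + 810785 = 1051817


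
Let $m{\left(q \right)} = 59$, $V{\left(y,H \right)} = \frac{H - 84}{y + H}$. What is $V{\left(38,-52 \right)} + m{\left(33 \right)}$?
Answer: $\frac{481}{7} \approx 68.714$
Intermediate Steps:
$V{\left(y,H \right)} = \frac{-84 + H}{H + y}$
$V{\left(38,-52 \right)} + m{\left(33 \right)} = \frac{-84 - 52}{-52 + 38} + 59 = \frac{1}{-14} \left(-136\right) + 59 = \left(- \frac{1}{14}\right) \left(-136\right) + 59 = \frac{68}{7} + 59 = \frac{481}{7}$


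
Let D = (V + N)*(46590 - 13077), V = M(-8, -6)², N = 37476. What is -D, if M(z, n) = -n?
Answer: -1257139656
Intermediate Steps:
V = 36 (V = (-1*(-6))² = 6² = 36)
D = 1257139656 (D = (36 + 37476)*(46590 - 13077) = 37512*33513 = 1257139656)
-D = -1*1257139656 = -1257139656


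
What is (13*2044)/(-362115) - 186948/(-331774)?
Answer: 2264645242/4620782385 ≈ 0.49010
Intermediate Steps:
(13*2044)/(-362115) - 186948/(-331774) = 26572*(-1/362115) - 186948*(-1/331774) = -2044/27855 + 93474/165887 = 2264645242/4620782385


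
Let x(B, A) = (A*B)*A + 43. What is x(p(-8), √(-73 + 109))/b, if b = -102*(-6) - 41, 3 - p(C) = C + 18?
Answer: -209/571 ≈ -0.36602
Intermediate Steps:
p(C) = -15 - C (p(C) = 3 - (C + 18) = 3 - (18 + C) = 3 + (-18 - C) = -15 - C)
b = 571 (b = 612 - 41 = 571)
x(B, A) = 43 + B*A² (x(B, A) = B*A² + 43 = 43 + B*A²)
x(p(-8), √(-73 + 109))/b = (43 + (-15 - 1*(-8))*(√(-73 + 109))²)/571 = (43 + (-15 + 8)*(√36)²)*(1/571) = (43 - 7*6²)*(1/571) = (43 - 7*36)*(1/571) = (43 - 252)*(1/571) = -209*1/571 = -209/571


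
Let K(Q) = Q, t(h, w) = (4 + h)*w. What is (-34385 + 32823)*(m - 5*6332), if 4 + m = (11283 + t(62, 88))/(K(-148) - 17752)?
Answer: 442672901671/8950 ≈ 4.9461e+7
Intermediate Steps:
t(h, w) = w*(4 + h)
m = -88691/17900 (m = -4 + (11283 + 88*(4 + 62))/(-148 - 17752) = -4 + (11283 + 88*66)/(-17900) = -4 + (11283 + 5808)*(-1/17900) = -4 + 17091*(-1/17900) = -4 - 17091/17900 = -88691/17900 ≈ -4.9548)
(-34385 + 32823)*(m - 5*6332) = (-34385 + 32823)*(-88691/17900 - 5*6332) = -1562*(-88691/17900 - 31660) = -1562*(-566802691/17900) = 442672901671/8950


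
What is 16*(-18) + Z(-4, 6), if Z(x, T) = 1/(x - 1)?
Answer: -1441/5 ≈ -288.20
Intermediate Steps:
Z(x, T) = 1/(-1 + x)
16*(-18) + Z(-4, 6) = 16*(-18) + 1/(-1 - 4) = -288 + 1/(-5) = -288 - ⅕ = -1441/5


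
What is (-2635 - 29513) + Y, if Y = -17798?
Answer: -49946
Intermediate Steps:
(-2635 - 29513) + Y = (-2635 - 29513) - 17798 = -32148 - 17798 = -49946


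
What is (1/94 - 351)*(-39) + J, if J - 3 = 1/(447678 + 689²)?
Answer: 1187135814685/86705506 ≈ 13692.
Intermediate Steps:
J = 2767198/922399 (J = 3 + 1/(447678 + 689²) = 3 + 1/(447678 + 474721) = 3 + 1/922399 = 2767198/922399 ≈ 3.0000)
(1/94 - 351)*(-39) + J = (1/94 - 351)*(-39) + 2767198/922399 = -32993/94*(-39) + 2767198/922399 = 1286727/94 + 2767198/922399 = 1187135814685/86705506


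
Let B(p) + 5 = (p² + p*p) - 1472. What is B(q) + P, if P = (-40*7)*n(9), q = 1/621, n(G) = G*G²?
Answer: -79286632675/385641 ≈ -2.0560e+5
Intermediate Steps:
n(G) = G³
q = 1/621 ≈ 0.0016103
P = -204120 (P = -40*7*9³ = -280*729 = -204120)
B(p) = -1477 + 2*p² (B(p) = -5 + ((p² + p*p) - 1472) = -5 + ((p² + p²) - 1472) = -5 + (2*p² - 1472) = -5 + (-1472 + 2*p²) = -1477 + 2*p²)
B(q) + P = (-1477 + 2*(1/621)²) - 204120 = (-1477 + 2*(1/385641)) - 204120 = (-1477 + 2/385641) - 204120 = -569591755/385641 - 204120 = -79286632675/385641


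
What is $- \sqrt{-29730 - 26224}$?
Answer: $- i \sqrt{55954} \approx - 236.55 i$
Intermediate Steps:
$- \sqrt{-29730 - 26224} = - \sqrt{-55954} = - i \sqrt{55954}$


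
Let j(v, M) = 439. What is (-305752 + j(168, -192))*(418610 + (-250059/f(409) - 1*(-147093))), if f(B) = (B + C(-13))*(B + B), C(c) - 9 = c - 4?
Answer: -56654038003169235/328018 ≈ -1.7272e+11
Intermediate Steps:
C(c) = 5 + c (C(c) = 9 + (c - 4) = 9 + (-4 + c) = 5 + c)
f(B) = 2*B*(-8 + B) (f(B) = (B + (5 - 13))*(B + B) = (B - 8)*(2*B) = (-8 + B)*(2*B) = 2*B*(-8 + B))
(-305752 + j(168, -192))*(418610 + (-250059/f(409) - 1*(-147093))) = (-305752 + 439)*(418610 + (-250059*1/(818*(-8 + 409)) - 1*(-147093))) = -305313*(418610 + (-250059/(2*409*401) + 147093)) = -305313*(418610 + (-250059/328018 + 147093)) = -305313*(418610 + 48248901615/328018) = -305313*185560516595/328018 = -56654038003169235/328018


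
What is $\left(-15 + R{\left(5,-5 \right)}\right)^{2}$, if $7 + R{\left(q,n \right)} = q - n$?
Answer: $144$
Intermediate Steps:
$R{\left(q,n \right)} = -7 + q - n$ ($R{\left(q,n \right)} = -7 - \left(n - q\right) = -7 + q - n$)
$\left(-15 + R{\left(5,-5 \right)}\right)^{2} = \left(-15 - -3\right)^{2} = \left(-15 + \left(-7 + 5 + 5\right)\right)^{2} = \left(-15 + 3\right)^{2} = \left(-12\right)^{2} = 144$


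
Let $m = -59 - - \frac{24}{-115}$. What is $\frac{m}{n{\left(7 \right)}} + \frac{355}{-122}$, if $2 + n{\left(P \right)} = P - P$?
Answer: $\frac{187262}{7015} \approx 26.695$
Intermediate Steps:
$n{\left(P \right)} = -2$ ($n{\left(P \right)} = -2 + \left(P - P\right) = -2 + 0 = -2$)
$m = - \frac{6809}{115}$ ($m = -59 - \left(-24\right) \left(- \frac{1}{115}\right) = -59 - \frac{24}{115} = - \frac{6809}{115} \approx -59.209$)
$\frac{m}{n{\left(7 \right)}} + \frac{355}{-122} = - \frac{6809}{115 \left(-2\right)} + \frac{355}{-122} = \left(- \frac{6809}{115}\right) \left(- \frac{1}{2}\right) + 355 \left(- \frac{1}{122}\right) = \frac{6809}{230} - \frac{355}{122} = \frac{187262}{7015}$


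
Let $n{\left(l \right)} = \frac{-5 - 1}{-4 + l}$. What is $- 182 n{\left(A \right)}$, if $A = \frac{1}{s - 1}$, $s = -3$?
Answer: $- \frac{4368}{17} \approx -256.94$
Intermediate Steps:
$A = - \frac{1}{4}$ ($A = \frac{1}{-3 - 1} = \frac{1}{-4} = - \frac{1}{4} \approx -0.25$)
$n{\left(l \right)} = - \frac{6}{-4 + l}$
$- 182 n{\left(A \right)} = - 182 \left(- \frac{6}{-4 - \frac{1}{4}}\right) = - 182 \left(- \frac{6}{- \frac{17}{4}}\right) = - 182 \left(\left(-6\right) \left(- \frac{4}{17}\right)\right) = \left(-182\right) \frac{24}{17} = - \frac{4368}{17}$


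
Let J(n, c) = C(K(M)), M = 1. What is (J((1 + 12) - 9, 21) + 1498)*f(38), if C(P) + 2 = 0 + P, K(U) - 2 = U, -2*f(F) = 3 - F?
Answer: 52465/2 ≈ 26233.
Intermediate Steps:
f(F) = -3/2 + F/2 (f(F) = -(3 - F)/2 = -3/2 + F/2)
K(U) = 2 + U
C(P) = -2 + P (C(P) = -2 + (0 + P) = -2 + P)
J(n, c) = 1 (J(n, c) = -2 + (2 + 1) = -2 + 3 = 1)
(J((1 + 12) - 9, 21) + 1498)*f(38) = (1 + 1498)*(-3/2 + (1/2)*38) = 1499*(-3/2 + 19) = 1499*(35/2) = 52465/2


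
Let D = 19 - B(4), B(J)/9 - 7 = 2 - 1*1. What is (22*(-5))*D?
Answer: 5830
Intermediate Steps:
B(J) = 72 (B(J) = 63 + 9*(2 - 1*1) = 63 + 9*(2 - 1) = 63 + 9*1 = 63 + 9 = 72)
D = -53 (D = 19 - 1*72 = 19 - 72 = -53)
(22*(-5))*D = (22*(-5))*(-53) = -110*(-53) = 5830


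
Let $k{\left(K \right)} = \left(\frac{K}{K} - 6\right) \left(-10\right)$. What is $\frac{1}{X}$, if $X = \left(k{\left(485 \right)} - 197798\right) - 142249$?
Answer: $- \frac{1}{339997} \approx -2.9412 \cdot 10^{-6}$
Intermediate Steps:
$k{\left(K \right)} = 50$ ($k{\left(K \right)} = \left(1 - 6\right) \left(-10\right) = \left(-5\right) \left(-10\right) = 50$)
$X = -339997$ ($X = \left(50 - 197798\right) - 142249 = -197748 - 142249 = -339997$)
$\frac{1}{X} = \frac{1}{-339997} = - \frac{1}{339997}$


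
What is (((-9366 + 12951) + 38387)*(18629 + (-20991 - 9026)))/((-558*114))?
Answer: 39831428/5301 ≈ 7513.9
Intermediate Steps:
(((-9366 + 12951) + 38387)*(18629 + (-20991 - 9026)))/((-558*114)) = ((3585 + 38387)*(18629 - 30017))/(-63612) = (41972*(-11388))*(-1/63612) = -477977136*(-1/63612) = 39831428/5301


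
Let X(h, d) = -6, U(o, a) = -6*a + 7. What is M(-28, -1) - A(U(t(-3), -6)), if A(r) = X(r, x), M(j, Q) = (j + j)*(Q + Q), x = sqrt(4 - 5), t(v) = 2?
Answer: 118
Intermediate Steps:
x = I (x = sqrt(-1) = I ≈ 1.0*I)
U(o, a) = 7 - 6*a
M(j, Q) = 4*Q*j (M(j, Q) = (2*j)*(2*Q) = 4*Q*j)
A(r) = -6
M(-28, -1) - A(U(t(-3), -6)) = 4*(-1)*(-28) - 1*(-6) = 112 + 6 = 118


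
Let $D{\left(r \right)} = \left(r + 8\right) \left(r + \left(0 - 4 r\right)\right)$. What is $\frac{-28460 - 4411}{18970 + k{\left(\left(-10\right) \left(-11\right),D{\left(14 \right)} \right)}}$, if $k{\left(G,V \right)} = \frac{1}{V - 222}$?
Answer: $- \frac{37670166}{21739619} \approx -1.7328$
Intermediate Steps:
$D{\left(r \right)} = - 3 r \left(8 + r\right)$ ($D{\left(r \right)} = \left(8 + r\right) \left(r - 4 r\right) = \left(8 + r\right) \left(- 3 r\right) = - 3 r \left(8 + r\right)$)
$k{\left(G,V \right)} = \frac{1}{-222 + V}$
$\frac{-28460 - 4411}{18970 + k{\left(\left(-10\right) \left(-11\right),D{\left(14 \right)} \right)}} = \frac{-28460 - 4411}{18970 + \frac{1}{-222 - 42 \left(8 + 14\right)}} = - \frac{32871}{18970 + \frac{1}{-222 - 42 \cdot 22}} = - \frac{32871}{18970 + \frac{1}{-222 - 924}} = - \frac{32871}{18970 + \frac{1}{-1146}} = - \frac{32871}{18970 - \frac{1}{1146}} = - \frac{32871}{\frac{21739619}{1146}} = \left(-32871\right) \frac{1146}{21739619} = - \frac{37670166}{21739619}$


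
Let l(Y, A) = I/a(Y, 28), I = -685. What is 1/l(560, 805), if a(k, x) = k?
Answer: -112/137 ≈ -0.81752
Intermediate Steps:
l(Y, A) = -685/Y
1/l(560, 805) = 1/(-685/560) = 1/(-685*1/560) = 1/(-137/112) = -112/137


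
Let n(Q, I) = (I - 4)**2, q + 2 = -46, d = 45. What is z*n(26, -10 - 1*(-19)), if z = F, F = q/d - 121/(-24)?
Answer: 795/8 ≈ 99.375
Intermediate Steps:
q = -48 (q = -2 - 46 = -48)
F = 159/40 (F = -48/45 - 121/(-24) = -48*1/45 - 121*(-1/24) = -16/15 + 121/24 = 159/40 ≈ 3.9750)
n(Q, I) = (-4 + I)**2
z = 159/40 ≈ 3.9750
z*n(26, -10 - 1*(-19)) = 159*(-4 + (-10 - 1*(-19)))**2/40 = 159*(-4 + (-10 + 19))**2/40 = 159*(-4 + 9)**2/40 = (159/40)*5**2 = (159/40)*25 = 795/8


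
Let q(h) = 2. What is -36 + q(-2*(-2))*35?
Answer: 34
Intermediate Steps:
-36 + q(-2*(-2))*35 = -36 + 2*35 = -36 + 70 = 34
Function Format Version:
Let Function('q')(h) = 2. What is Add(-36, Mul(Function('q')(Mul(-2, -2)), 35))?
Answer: 34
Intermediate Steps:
Add(-36, Mul(Function('q')(Mul(-2, -2)), 35)) = Add(-36, Mul(2, 35)) = Add(-36, 70) = 34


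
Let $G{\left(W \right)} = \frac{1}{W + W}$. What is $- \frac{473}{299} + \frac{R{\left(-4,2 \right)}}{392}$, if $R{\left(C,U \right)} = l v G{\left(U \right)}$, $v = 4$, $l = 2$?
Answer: $- \frac{92409}{58604} \approx -1.5768$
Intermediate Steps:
$G{\left(W \right)} = \frac{1}{2 W}$
$R{\left(C,U \right)} = \frac{4}{U}$ ($R{\left(C,U \right)} = 2 \cdot 4 \frac{1}{2 U} = 8 \frac{1}{2 U} = \frac{4}{U}$)
$- \frac{473}{299} + \frac{R{\left(-4,2 \right)}}{392} = - \frac{473}{299} + \frac{4 \cdot \frac{1}{2}}{392} = \left(-473\right) \frac{1}{299} + 4 \cdot \frac{1}{2} \cdot \frac{1}{392} = - \frac{473}{299} + 2 \cdot \frac{1}{392} = - \frac{473}{299} + \frac{1}{196} = - \frac{92409}{58604}$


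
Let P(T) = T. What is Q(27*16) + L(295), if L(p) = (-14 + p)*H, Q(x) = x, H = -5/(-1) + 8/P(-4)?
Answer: 1275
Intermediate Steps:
H = 3 (H = -5/(-1) + 8/(-4) = -5*(-1) + 8*(-1/4) = 5 - 2 = 3)
L(p) = -42 + 3*p (L(p) = (-14 + p)*3 = -42 + 3*p)
Q(27*16) + L(295) = 27*16 + (-42 + 3*295) = 432 + (-42 + 885) = 432 + 843 = 1275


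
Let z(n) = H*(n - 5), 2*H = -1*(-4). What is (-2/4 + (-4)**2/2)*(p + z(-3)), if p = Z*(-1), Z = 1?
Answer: -255/2 ≈ -127.50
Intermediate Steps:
H = 2 (H = (-1*(-4))/2 = (1/2)*4 = 2)
p = -1 (p = 1*(-1) = -1)
z(n) = -10 + 2*n (z(n) = 2*(n - 5) = 2*(-5 + n) = -10 + 2*n)
(-2/4 + (-4)**2/2)*(p + z(-3)) = (-2/4 + (-4)**2/2)*(-1 + (-10 + 2*(-3))) = (-2*1/4 + 16*(1/2))*(-1 + (-10 - 6)) = (-1/2 + 8)*(-1 - 16) = (15/2)*(-17) = -255/2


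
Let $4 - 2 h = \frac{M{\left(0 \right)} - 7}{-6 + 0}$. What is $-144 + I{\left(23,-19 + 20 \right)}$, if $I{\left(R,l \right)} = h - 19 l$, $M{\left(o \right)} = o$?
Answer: $- \frac{1939}{12} \approx -161.58$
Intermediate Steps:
$h = \frac{17}{12}$ ($h = 2 - \frac{\left(0 - 7\right) \frac{1}{-6 + 0}}{2} = 2 - \frac{\left(-7\right) \frac{1}{-6}}{2} = 2 - \frac{\left(-7\right) \left(- \frac{1}{6}\right)}{2} = 2 - \frac{7}{12} = \frac{17}{12} \approx 1.4167$)
$I{\left(R,l \right)} = \frac{17}{12} - 19 l$
$-144 + I{\left(23,-19 + 20 \right)} = -144 + \left(\frac{17}{12} - 19 \left(-19 + 20\right)\right) = -144 + \left(\frac{17}{12} - 19\right) = -144 - \frac{211}{12} = - \frac{1939}{12}$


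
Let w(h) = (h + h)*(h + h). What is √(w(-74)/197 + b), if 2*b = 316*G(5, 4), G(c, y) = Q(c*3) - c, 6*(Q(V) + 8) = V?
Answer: I*√60069043/197 ≈ 39.342*I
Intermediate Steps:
Q(V) = -8 + V/6
G(c, y) = -8 - c/2 (G(c, y) = (-8 + (c*3)/6) - c = (-8 + (3*c)/6) - c = (-8 + c/2) - c = -8 - c/2)
w(h) = 4*h² (w(h) = (2*h)*(2*h) = 4*h²)
b = -1659 (b = (316*(-8 - ½*5))/2 = (316*(-8 - 5/2))/2 = (316*(-21/2))/2 = (½)*(-3318) = -1659)
√(w(-74)/197 + b) = √((4*(-74)²)/197 - 1659) = √((4*5476)*(1/197) - 1659) = √(21904*(1/197) - 1659) = √(21904/197 - 1659) = √(-304919/197) = I*√60069043/197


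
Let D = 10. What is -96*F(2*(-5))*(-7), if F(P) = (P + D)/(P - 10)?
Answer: 0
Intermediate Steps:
F(P) = (10 + P)/(-10 + P) (F(P) = (P + 10)/(P - 10) = (10 + P)/(-10 + P))
-96*F(2*(-5))*(-7) = -96*(10 + 2*(-5))/(-10 + 2*(-5))*(-7) = -96*(10 - 10)/(-10 - 10)*(-7) = -96*0/(-20)*(-7) = -(-24)*0/5*(-7) = -96*0*(-7) = 0*(-7) = 0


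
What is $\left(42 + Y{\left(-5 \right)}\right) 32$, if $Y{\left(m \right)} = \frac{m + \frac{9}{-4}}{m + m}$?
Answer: $\frac{6836}{5} \approx 1367.2$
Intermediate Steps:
$Y{\left(m \right)} = \frac{- \frac{9}{4} + m}{2 m}$ ($Y{\left(m \right)} = \frac{m + 9 \left(- \frac{1}{4}\right)}{2 m} = \left(m - \frac{9}{4}\right) \frac{1}{2 m} = \left(- \frac{9}{4} + m\right) \frac{1}{2 m} = \frac{- \frac{9}{4} + m}{2 m}$)
$\left(42 + Y{\left(-5 \right)}\right) 32 = \left(42 + \frac{-9 + 4 \left(-5\right)}{8 \left(-5\right)}\right) 32 = \left(42 + \frac{1}{8} \left(- \frac{1}{5}\right) \left(-9 - 20\right)\right) 32 = \left(42 + \frac{1}{8} \left(- \frac{1}{5}\right) \left(-29\right)\right) 32 = \left(42 + \frac{29}{40}\right) 32 = \frac{1709}{40} \cdot 32 = \frac{6836}{5}$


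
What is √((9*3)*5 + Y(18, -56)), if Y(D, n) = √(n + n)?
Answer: √(135 + 4*I*√7) ≈ 11.628 + 0.45507*I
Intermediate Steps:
Y(D, n) = √2*√n (Y(D, n) = √(2*n) = √2*√n)
√((9*3)*5 + Y(18, -56)) = √((9*3)*5 + √2*√(-56)) = √(27*5 + √2*(2*I*√14)) = √(135 + 4*I*√7)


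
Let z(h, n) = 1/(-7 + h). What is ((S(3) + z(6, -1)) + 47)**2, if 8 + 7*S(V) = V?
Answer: 100489/49 ≈ 2050.8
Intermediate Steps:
S(V) = -8/7 + V/7
((S(3) + z(6, -1)) + 47)**2 = (((-8/7 + (1/7)*3) + 1/(-7 + 6)) + 47)**2 = (((-8/7 + 3/7) + 1/(-1)) + 47)**2 = ((-5/7 - 1) + 47)**2 = (-12/7 + 47)**2 = (317/7)**2 = 100489/49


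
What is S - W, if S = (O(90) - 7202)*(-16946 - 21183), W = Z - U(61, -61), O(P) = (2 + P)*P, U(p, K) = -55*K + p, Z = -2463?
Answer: -41097183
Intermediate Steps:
U(p, K) = p - 55*K
O(P) = P*(2 + P)
W = -5879 (W = -2463 - (61 - 55*(-61)) = -2463 - (61 + 3355) = -2463 - 1*3416 = -2463 - 3416 = -5879)
S = -41103062 (S = (90*(2 + 90) - 7202)*(-16946 - 21183) = (90*92 - 7202)*(-38129) = (8280 - 7202)*(-38129) = 1078*(-38129) = -41103062)
S - W = -41103062 - 1*(-5879) = -41103062 + 5879 = -41097183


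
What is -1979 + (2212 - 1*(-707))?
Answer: 940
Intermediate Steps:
-1979 + (2212 - 1*(-707)) = -1979 + (2212 + 707) = -1979 + 2919 = 940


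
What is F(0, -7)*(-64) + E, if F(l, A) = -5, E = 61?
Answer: 381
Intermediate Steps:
F(0, -7)*(-64) + E = -5*(-64) + 61 = 320 + 61 = 381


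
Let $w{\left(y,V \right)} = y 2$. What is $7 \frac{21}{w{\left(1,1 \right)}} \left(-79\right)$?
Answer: $- \frac{11613}{2} \approx -5806.5$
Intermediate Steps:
$w{\left(y,V \right)} = 2 y$
$7 \frac{21}{w{\left(1,1 \right)}} \left(-79\right) = 7 \frac{21}{2 \cdot 1} \left(-79\right) = 7 \cdot \frac{21}{2} \left(-79\right) = \frac{147}{2} \left(-79\right) = - \frac{11613}{2}$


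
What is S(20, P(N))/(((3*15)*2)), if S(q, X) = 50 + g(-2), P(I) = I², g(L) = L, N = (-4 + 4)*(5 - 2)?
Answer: 8/15 ≈ 0.53333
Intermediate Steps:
N = 0 (N = 0*3 = 0)
S(q, X) = 48 (S(q, X) = 50 - 2 = 48)
S(20, P(N))/(((3*15)*2)) = 48/(((3*15)*2)) = 48/((45*2)) = 48/90 = 48*(1/90) = 8/15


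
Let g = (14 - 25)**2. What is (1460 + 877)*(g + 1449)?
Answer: 3669090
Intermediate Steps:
g = 121 (g = (-11)**2 = 121)
(1460 + 877)*(g + 1449) = (1460 + 877)*(121 + 1449) = 2337*1570 = 3669090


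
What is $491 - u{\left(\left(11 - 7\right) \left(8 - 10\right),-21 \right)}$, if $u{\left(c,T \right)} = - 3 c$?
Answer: $467$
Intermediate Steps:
$491 - u{\left(\left(11 - 7\right) \left(8 - 10\right),-21 \right)} = 491 - - 3 \left(11 - 7\right) \left(8 - 10\right) = 491 - - 3 \cdot 4 \left(-2\right) = 491 - \left(-3\right) \left(-8\right) = 491 - 24 = 467$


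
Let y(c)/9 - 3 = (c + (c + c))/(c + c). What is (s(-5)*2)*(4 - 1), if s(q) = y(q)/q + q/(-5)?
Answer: -213/5 ≈ -42.600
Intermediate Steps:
y(c) = 81/2 (y(c) = 27 + 9*((c + (c + c))/(c + c)) = 27 + 9*((c + 2*c)/((2*c))) = 27 + 9*((3*c)*(1/(2*c))) = 27 + 9*(3/2) = 27 + 27/2 = 81/2)
s(q) = -q/5 + 81/(2*q) (s(q) = 81/(2*q) + q/(-5) = 81/(2*q) + q*(-⅕) = 81/(2*q) - q/5 = -q/5 + 81/(2*q))
(s(-5)*2)*(4 - 1) = ((-⅕*(-5) + (81/2)/(-5))*2)*(4 - 1) = ((1 + (81/2)*(-⅕))*2)*3 = ((1 - 81/10)*2)*3 = -71/10*2*3 = -71/5*3 = -213/5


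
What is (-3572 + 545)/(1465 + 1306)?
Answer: -3027/2771 ≈ -1.0924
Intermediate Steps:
(-3572 + 545)/(1465 + 1306) = -3027/2771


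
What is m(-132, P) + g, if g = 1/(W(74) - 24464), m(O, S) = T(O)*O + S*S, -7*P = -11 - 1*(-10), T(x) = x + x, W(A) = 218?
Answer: 41401329989/1188054 ≈ 34848.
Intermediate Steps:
T(x) = 2*x
P = ⅐ (P = -(-11 - 1*(-10))/7 = -(-11 + 10)/7 = -⅐*(-1) = ⅐ ≈ 0.14286)
m(O, S) = S² + 2*O² (m(O, S) = (2*O)*O + S*S = 2*O² + S² = S² + 2*O²)
g = -1/24246 (g = 1/(218 - 24464) = 1/(-24246) = -1/24246 ≈ -4.1244e-5)
m(-132, P) + g = ((⅐)² + 2*(-132)²) - 1/24246 = (1/49 + 2*17424) - 1/24246 = (1/49 + 34848) - 1/24246 = 1707553/49 - 1/24246 = 41401329989/1188054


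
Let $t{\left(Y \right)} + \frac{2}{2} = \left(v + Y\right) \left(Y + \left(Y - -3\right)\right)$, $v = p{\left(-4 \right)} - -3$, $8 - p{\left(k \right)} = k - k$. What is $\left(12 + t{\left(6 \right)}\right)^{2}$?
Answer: $70756$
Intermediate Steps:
$p{\left(k \right)} = 8$ ($p{\left(k \right)} = 8 - \left(k - k\right) = 8 - 0 = 8 + 0 = 8$)
$v = 11$ ($v = 8 - -3 = 8 + 3 = 11$)
$t{\left(Y \right)} = -1 + \left(3 + 2 Y\right) \left(11 + Y\right)$ ($t{\left(Y \right)} = -1 + \left(11 + Y\right) \left(Y + \left(Y - -3\right)\right) = -1 + \left(11 + Y\right) \left(Y + \left(Y + 3\right)\right) = -1 + \left(11 + Y\right) \left(Y + \left(3 + Y\right)\right) = -1 + \left(11 + Y\right) \left(3 + 2 Y\right) = -1 + \left(3 + 2 Y\right) \left(11 + Y\right)$)
$\left(12 + t{\left(6 \right)}\right)^{2} = \left(12 + \left(32 + 2 \cdot 6^{2} + 25 \cdot 6\right)\right)^{2} = \left(12 + \left(32 + 2 \cdot 36 + 150\right)\right)^{2} = \left(12 + \left(32 + 72 + 150\right)\right)^{2} = \left(12 + 254\right)^{2} = 266^{2} = 70756$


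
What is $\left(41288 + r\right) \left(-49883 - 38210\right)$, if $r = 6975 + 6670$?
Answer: $-4839212769$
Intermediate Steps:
$r = 13645$
$\left(41288 + r\right) \left(-49883 - 38210\right) = \left(41288 + 13645\right) \left(-49883 - 38210\right) = 54933 \left(-88093\right) = -4839212769$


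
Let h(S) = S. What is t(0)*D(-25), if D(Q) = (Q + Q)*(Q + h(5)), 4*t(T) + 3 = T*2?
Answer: -750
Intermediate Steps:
t(T) = -¾ + T/2 (t(T) = -¾ + (T*2)/4 = -¾ + (2*T)/4 = -¾ + T/2)
D(Q) = 2*Q*(5 + Q) (D(Q) = (Q + Q)*(Q + 5) = (2*Q)*(5 + Q) = 2*Q*(5 + Q))
t(0)*D(-25) = (-¾ + (½)*0)*(2*(-25)*(5 - 25)) = (-¾ + 0)*(2*(-25)*(-20)) = -¾*1000 = -750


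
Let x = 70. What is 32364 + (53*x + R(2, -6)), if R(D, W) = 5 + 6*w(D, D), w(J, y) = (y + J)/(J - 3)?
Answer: 36055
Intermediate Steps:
w(J, y) = (J + y)/(-3 + J)
R(D, W) = 5 + 12*D/(-3 + D) (R(D, W) = 5 + 6*((D + D)/(-3 + D)) = 5 + 6*((2*D)/(-3 + D)) = 5 + 6*(2*D/(-3 + D)) = 5 + 12*D/(-3 + D))
32364 + (53*x + R(2, -6)) = 32364 + (53*70 + (-15 + 17*2)/(-3 + 2)) = 32364 + (3710 + (-15 + 34)/(-1)) = 32364 + (3710 - 1*19) = 32364 + (3710 - 19) = 32364 + 3691 = 36055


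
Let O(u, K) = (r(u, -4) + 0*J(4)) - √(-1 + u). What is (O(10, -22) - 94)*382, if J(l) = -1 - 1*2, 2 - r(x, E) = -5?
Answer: -34380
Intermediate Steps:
r(x, E) = 7 (r(x, E) = 2 - 1*(-5) = 2 + 5 = 7)
J(l) = -3 (J(l) = -1 - 2 = -3)
O(u, K) = 7 - √(-1 + u) (O(u, K) = (7 + 0*(-3)) - √(-1 + u) = (7 + 0) - √(-1 + u) = 7 - √(-1 + u))
(O(10, -22) - 94)*382 = ((7 - √(-1 + 10)) - 94)*382 = ((7 - √9) - 94)*382 = ((7 - 1*3) - 94)*382 = ((7 - 3) - 94)*382 = (4 - 94)*382 = -90*382 = -34380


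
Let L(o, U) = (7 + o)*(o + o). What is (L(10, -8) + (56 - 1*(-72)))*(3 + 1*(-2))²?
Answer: 468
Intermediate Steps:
L(o, U) = 2*o*(7 + o) (L(o, U) = (7 + o)*(2*o) = 2*o*(7 + o))
(L(10, -8) + (56 - 1*(-72)))*(3 + 1*(-2))² = (2*10*(7 + 10) + (56 - 1*(-72)))*(3 + 1*(-2))² = (2*10*17 + (56 + 72))*(3 - 2)² = (340 + 128)*1² = 468*1 = 468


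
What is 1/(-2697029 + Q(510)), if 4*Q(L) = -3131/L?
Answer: -2040/5501942291 ≈ -3.7078e-7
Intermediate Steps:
Q(L) = -3131/(4*L) (Q(L) = (-3131/L)/4 = -3131/(4*L))
1/(-2697029 + Q(510)) = 1/(-2697029 - 3131/4/510) = 1/(-2697029 - 3131/4*1/510) = 1/(-2697029 - 3131/2040) = 1/(-5501942291/2040) = -2040/5501942291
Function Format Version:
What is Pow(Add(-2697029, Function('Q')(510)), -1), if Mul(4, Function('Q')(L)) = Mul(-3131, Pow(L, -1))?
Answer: Rational(-2040, 5501942291) ≈ -3.7078e-7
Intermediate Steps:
Function('Q')(L) = Mul(Rational(-3131, 4), Pow(L, -1)) (Function('Q')(L) = Mul(Rational(1, 4), Mul(-3131, Pow(L, -1))) = Mul(Rational(-3131, 4), Pow(L, -1)))
Pow(Add(-2697029, Function('Q')(510)), -1) = Pow(Add(-2697029, Mul(Rational(-3131, 4), Pow(510, -1))), -1) = Pow(Add(-2697029, Mul(Rational(-3131, 4), Rational(1, 510))), -1) = Pow(Add(-2697029, Rational(-3131, 2040)), -1) = Pow(Rational(-5501942291, 2040), -1) = Rational(-2040, 5501942291)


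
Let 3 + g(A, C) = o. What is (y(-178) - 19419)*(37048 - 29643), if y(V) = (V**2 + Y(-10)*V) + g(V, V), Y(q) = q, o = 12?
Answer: 104069870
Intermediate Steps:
g(A, C) = 9 (g(A, C) = -3 + 12 = 9)
y(V) = 9 + V**2 - 10*V (y(V) = (V**2 - 10*V) + 9 = 9 + V**2 - 10*V)
(y(-178) - 19419)*(37048 - 29643) = ((9 + (-178)**2 - 10*(-178)) - 19419)*(37048 - 29643) = ((9 + 31684 + 1780) - 19419)*7405 = (33473 - 19419)*7405 = 14054*7405 = 104069870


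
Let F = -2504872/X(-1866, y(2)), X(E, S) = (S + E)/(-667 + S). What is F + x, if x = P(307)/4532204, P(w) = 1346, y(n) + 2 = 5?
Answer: -3769060176845017/4221748026 ≈ -8.9277e+5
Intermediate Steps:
y(n) = 3 (y(n) = -2 + 5 = 3)
X(E, S) = (E + S)/(-667 + S)
x = 673/2266102 (x = 1346/4532204 = 1346*(1/4532204) = 673/2266102 ≈ 0.00029699)
F = -1663235008/1863 (F = -2504872*(-667 + 3)/(-1866 + 3) = -2504872/(-1863/(-664)) = -2504872/((-1/664*(-1863))) = -2504872/1863/664 = -2504872*664/1863 = -1663235008/1863 ≈ -8.9277e+5)
F + x = -1663235008/1863 + 673/2266102 = -3769060176845017/4221748026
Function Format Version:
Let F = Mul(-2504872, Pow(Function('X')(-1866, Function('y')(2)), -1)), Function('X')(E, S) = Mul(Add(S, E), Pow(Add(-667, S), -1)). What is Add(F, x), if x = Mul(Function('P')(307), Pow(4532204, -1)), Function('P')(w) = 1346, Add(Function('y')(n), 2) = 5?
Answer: Rational(-3769060176845017, 4221748026) ≈ -8.9277e+5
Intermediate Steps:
Function('y')(n) = 3 (Function('y')(n) = Add(-2, 5) = 3)
Function('X')(E, S) = Mul(Pow(Add(-667, S), -1), Add(E, S)) (Function('X')(E, S) = Mul(Add(E, S), Pow(Add(-667, S), -1)) = Mul(Pow(Add(-667, S), -1), Add(E, S)))
x = Rational(673, 2266102) (x = Mul(1346, Pow(4532204, -1)) = Mul(1346, Rational(1, 4532204)) = Rational(673, 2266102) ≈ 0.00029699)
F = Rational(-1663235008, 1863) (F = Mul(-2504872, Pow(Mul(Pow(Add(-667, 3), -1), Add(-1866, 3)), -1)) = Mul(-2504872, Pow(Mul(Pow(-664, -1), -1863), -1)) = Mul(-2504872, Pow(Mul(Rational(-1, 664), -1863), -1)) = Mul(-2504872, Pow(Rational(1863, 664), -1)) = Mul(-2504872, Rational(664, 1863)) = Rational(-1663235008, 1863) ≈ -8.9277e+5)
Add(F, x) = Add(Rational(-1663235008, 1863), Rational(673, 2266102)) = Rational(-3769060176845017, 4221748026)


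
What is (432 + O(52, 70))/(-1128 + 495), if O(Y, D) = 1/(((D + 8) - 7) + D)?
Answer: -60913/89253 ≈ -0.68248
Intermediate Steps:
O(Y, D) = 1/(1 + 2*D) (O(Y, D) = 1/(((8 + D) - 7) + D) = 1/((1 + D) + D) = 1/(1 + 2*D))
(432 + O(52, 70))/(-1128 + 495) = (432 + 1/(1 + 2*70))/(-1128 + 495) = (432 + 1/(1 + 140))/(-633) = (432 + 1/141)*(-1/633) = (60913/141)*(-1/633) = -60913/89253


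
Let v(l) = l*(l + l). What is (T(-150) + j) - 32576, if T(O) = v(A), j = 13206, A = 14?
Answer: -18978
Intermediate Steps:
v(l) = 2*l**2 (v(l) = l*(2*l) = 2*l**2)
T(O) = 392 (T(O) = 2*14**2 = 2*196 = 392)
(T(-150) + j) - 32576 = (392 + 13206) - 32576 = 13598 - 32576 = -18978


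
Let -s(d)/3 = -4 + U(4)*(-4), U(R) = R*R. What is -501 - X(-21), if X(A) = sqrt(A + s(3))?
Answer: -501 - sqrt(183) ≈ -514.53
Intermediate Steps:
U(R) = R**2
s(d) = 204 (s(d) = -3*(-4 + 4**2*(-4)) = -3*(-4 + 16*(-4)) = -3*(-4 - 64) = -3*(-68) = 204)
X(A) = sqrt(204 + A) (X(A) = sqrt(A + 204) = sqrt(204 + A))
-501 - X(-21) = -501 - sqrt(204 - 21) = -501 - sqrt(183)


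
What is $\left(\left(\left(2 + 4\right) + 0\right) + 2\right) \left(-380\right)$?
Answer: $-3040$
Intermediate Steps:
$\left(\left(\left(2 + 4\right) + 0\right) + 2\right) \left(-380\right) = \left(\left(6 + 0\right) + 2\right) \left(-380\right) = \left(6 + 2\right) \left(-380\right) = 8 \left(-380\right) = -3040$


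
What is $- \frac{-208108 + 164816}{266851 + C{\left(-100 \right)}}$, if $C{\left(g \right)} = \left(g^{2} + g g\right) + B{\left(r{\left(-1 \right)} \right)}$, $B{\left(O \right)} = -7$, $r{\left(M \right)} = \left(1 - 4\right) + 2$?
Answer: $\frac{10823}{71711} \approx 0.15093$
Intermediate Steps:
$r{\left(M \right)} = -1$ ($r{\left(M \right)} = -3 + 2 = -1$)
$C{\left(g \right)} = -7 + 2 g^{2}$ ($C{\left(g \right)} = \left(g^{2} + g g\right) - 7 = \left(g^{2} + g^{2}\right) - 7 = 2 g^{2} - 7 = -7 + 2 g^{2}$)
$- \frac{-208108 + 164816}{266851 + C{\left(-100 \right)}} = - \frac{-208108 + 164816}{266851 - \left(7 - 2 \left(-100\right)^{2}\right)} = - \frac{-43292}{266851 + \left(-7 + 2 \cdot 10000\right)} = - \frac{-43292}{266851 + \left(-7 + 20000\right)} = - \frac{-43292}{266851 + 19993} = - \frac{-43292}{286844} = \left(-1\right) \left(- \frac{10823}{71711}\right) = \frac{10823}{71711}$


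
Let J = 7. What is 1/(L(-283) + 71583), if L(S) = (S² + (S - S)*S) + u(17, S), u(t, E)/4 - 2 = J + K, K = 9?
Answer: 1/151744 ≈ 6.5900e-6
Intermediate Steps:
u(t, E) = 72 (u(t, E) = 8 + 4*(7 + 9) = 8 + 4*16 = 8 + 64 = 72)
L(S) = 72 + S² (L(S) = (S² + (S - S)*S) + 72 = (S² + 0*S) + 72 = (S² + 0) + 72 = S² + 72 = 72 + S²)
1/(L(-283) + 71583) = 1/((72 + (-283)²) + 71583) = 1/((72 + 80089) + 71583) = 1/(80161 + 71583) = 1/151744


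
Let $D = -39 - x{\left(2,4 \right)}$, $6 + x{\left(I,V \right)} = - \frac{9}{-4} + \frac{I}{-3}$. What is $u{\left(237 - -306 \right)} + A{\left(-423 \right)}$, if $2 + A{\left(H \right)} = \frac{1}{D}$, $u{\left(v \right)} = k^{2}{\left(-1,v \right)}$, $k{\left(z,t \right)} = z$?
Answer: $- \frac{427}{415} \approx -1.0289$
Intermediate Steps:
$x{\left(I,V \right)} = - \frac{15}{4} - \frac{I}{3}$ ($x{\left(I,V \right)} = -6 + \left(- \frac{9}{-4} + \frac{I}{-3}\right) = -6 + \left(\left(-9\right) \left(- \frac{1}{4}\right) + I \left(- \frac{1}{3}\right)\right) = -6 - \left(- \frac{9}{4} + \frac{I}{3}\right) = - \frac{15}{4} - \frac{I}{3}$)
$u{\left(v \right)} = 1$ ($u{\left(v \right)} = \left(-1\right)^{2} = 1$)
$D = - \frac{415}{12}$ ($D = -39 - \left(- \frac{15}{4} - \frac{2}{3}\right) = -39 - - \frac{53}{12} = -39 + \frac{53}{12} = - \frac{415}{12} \approx -34.583$)
$A{\left(H \right)} = - \frac{842}{415}$ ($A{\left(H \right)} = -2 + \frac{1}{- \frac{415}{12}} = -2 - \frac{12}{415} = - \frac{842}{415}$)
$u{\left(237 - -306 \right)} + A{\left(-423 \right)} = 1 - \frac{842}{415} = - \frac{427}{415}$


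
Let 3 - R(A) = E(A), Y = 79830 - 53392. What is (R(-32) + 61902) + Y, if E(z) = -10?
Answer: 88353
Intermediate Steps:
Y = 26438
R(A) = 13 (R(A) = 3 - 1*(-10) = 3 + 10 = 13)
(R(-32) + 61902) + Y = (13 + 61902) + 26438 = 61915 + 26438 = 88353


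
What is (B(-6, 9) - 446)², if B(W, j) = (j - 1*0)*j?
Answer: 133225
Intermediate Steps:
B(W, j) = j² (B(W, j) = (j + 0)*j = j*j = j²)
(B(-6, 9) - 446)² = (9² - 446)² = (81 - 446)² = (-365)² = 133225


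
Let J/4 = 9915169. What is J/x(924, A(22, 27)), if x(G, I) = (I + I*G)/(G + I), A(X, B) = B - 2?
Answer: 37637981524/23125 ≈ 1.6276e+6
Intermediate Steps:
J = 39660676 (J = 4*9915169 = 39660676)
A(X, B) = -2 + B
x(G, I) = (I + G*I)/(G + I)
J/x(924, A(22, 27)) = 39660676/(((-2 + 27)*(1 + 924)/(924 + (-2 + 27)))) = 39660676/((25*925/(924 + 25))) = 39660676/((25*925/949)) = 39660676/((25*(1/949)*925)) = 39660676/(23125/949) = 39660676*(949/23125) = 37637981524/23125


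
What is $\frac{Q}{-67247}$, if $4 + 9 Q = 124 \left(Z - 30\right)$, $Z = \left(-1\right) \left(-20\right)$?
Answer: $\frac{1244}{605223} \approx 0.0020554$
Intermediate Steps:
$Z = 20$
$Q = - \frac{1244}{9}$ ($Q = - \frac{4}{9} + \frac{124 \left(20 - 30\right)}{9} = - \frac{4}{9} + \frac{124 \left(-10\right)}{9} = - \frac{4}{9} + \frac{1}{9} \left(-1240\right) = - \frac{4}{9} - \frac{1240}{9} = - \frac{1244}{9} \approx -138.22$)
$\frac{Q}{-67247} = - \frac{1244}{9 \left(-67247\right)} = \left(- \frac{1244}{9}\right) \left(- \frac{1}{67247}\right) = \frac{1244}{605223}$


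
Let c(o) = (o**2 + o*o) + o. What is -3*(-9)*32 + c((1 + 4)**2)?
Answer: 2139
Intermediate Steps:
c(o) = o + 2*o**2 (c(o) = (o**2 + o**2) + o = 2*o**2 + o = o + 2*o**2)
-3*(-9)*32 + c((1 + 4)**2) = -3*(-9)*32 + (1 + 4)**2*(1 + 2*(1 + 4)**2) = 27*32 + 5**2*(1 + 2*5**2) = 864 + 25*(1 + 2*25) = 864 + 25*(1 + 50) = 864 + 25*51 = 864 + 1275 = 2139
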